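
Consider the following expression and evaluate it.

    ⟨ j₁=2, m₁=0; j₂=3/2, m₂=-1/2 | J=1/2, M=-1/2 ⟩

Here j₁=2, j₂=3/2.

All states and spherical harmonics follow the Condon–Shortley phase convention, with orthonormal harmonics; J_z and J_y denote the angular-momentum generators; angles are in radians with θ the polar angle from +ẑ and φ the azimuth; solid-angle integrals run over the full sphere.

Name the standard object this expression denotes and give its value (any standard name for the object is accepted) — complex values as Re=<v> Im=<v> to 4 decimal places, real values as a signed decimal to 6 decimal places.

Clebsch–Gordan coefficient, −√(1/5) ≈ -0.447214

This is a Clebsch–Gordan (vector-coupling) coefficient.
triangle: 3!·1!·0!/5! = 6/120
(j±m)!: 2!·2!·1!·2!·0!·1! = 8
prefactor² = (2J+1)·Δ·N² = 4/5
  k=1: −1/(1!·2!·1!·0!·0!·0!) = -1/2
Σ = -1/2  ⇒  CG² = 4/5·(-1/2)² = 1/5
CG = −√(1/5) = -0.447214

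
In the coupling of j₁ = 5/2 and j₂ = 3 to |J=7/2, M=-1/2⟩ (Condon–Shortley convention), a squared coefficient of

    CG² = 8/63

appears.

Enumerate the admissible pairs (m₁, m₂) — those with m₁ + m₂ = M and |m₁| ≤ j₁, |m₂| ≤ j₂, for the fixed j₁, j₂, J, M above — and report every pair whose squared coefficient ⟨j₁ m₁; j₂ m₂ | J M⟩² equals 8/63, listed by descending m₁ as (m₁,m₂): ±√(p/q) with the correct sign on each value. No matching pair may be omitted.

(-3/2,1): +√(8/63)

Admissible pairs with m₁+m₂ = M = -1/2: (-5/2,2), (-3/2,1), (-1/2,0), (1/2,-1), (3/2,-2), (5/2,-3)
  (m₁,m₂)=(5/2,-3): CG² = 2/21, CG = +√(2/21)
  (m₁,m₂)=(3/2,-2): CG² = 20/63, CG = +√(20/63)
  (m₁,m₂)=(1/2,-1): CG² = 1/63, CG = −√(1/63)
  (m₁,m₂)=(-1/2,0): CG² = 4/21, CG = −√(4/21)
  (m₁,m₂)=(-3/2,1): CG² = 8/63, CG = +√(8/63)   ← matches the target
  (m₁,m₂)=(-5/2,2): CG² = 16/63, CG = +√(16/63)
Pairs with CG² = 8/63: (-3/2,1): +√(8/63)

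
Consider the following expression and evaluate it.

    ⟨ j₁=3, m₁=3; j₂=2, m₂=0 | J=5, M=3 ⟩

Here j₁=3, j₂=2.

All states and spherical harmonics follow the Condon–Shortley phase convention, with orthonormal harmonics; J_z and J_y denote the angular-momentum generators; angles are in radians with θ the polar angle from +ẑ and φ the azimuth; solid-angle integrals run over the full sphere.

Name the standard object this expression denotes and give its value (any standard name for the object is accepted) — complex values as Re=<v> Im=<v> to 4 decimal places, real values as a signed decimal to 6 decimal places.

Clebsch–Gordan coefficient, +√(2/15) ≈ +0.365148

This is a Clebsch–Gordan (vector-coupling) coefficient.
triangle: 0!·6!·4!/11! = 17280/39916800
(j±m)!: 6!·0!·2!·2!·8!·2! = 232243200
prefactor² = (2J+1)·Δ·N² = 1105920
  k=0: +1/(0!·0!·0!·2!·6!·2!) = 1/2880
Σ = 1/2880  ⇒  CG² = 1105920·(1/2880)² = 2/15
CG = +√(2/15) = +0.365148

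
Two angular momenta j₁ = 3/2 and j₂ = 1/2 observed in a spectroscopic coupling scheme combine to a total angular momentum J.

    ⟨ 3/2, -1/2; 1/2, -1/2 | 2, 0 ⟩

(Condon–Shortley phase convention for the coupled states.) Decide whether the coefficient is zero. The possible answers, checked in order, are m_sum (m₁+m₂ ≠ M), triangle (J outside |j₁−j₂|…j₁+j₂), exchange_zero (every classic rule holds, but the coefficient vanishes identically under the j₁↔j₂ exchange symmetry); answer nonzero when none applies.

m-sum: m₁+m₂ = -1/2+(-1/2) = -1, M = 0  ✗ ⇒ coefficient is 0

m_sum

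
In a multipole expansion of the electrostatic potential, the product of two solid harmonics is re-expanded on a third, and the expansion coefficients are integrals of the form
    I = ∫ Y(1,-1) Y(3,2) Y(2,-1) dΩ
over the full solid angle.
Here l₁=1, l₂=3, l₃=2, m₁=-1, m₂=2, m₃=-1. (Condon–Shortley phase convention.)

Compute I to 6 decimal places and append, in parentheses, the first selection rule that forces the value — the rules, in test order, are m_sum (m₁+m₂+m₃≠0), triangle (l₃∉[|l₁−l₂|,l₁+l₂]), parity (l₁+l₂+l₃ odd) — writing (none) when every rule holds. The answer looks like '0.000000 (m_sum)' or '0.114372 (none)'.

0.261169 (none)

m-sum 0 ✓  L=6 even ✓  2≤2≤4 ✓
Π(2lᵢ+1) = 3×7×5 = 105
triangle coeff Δ(1,3,2) = 1/105
Σ_t [1,1]: t=1:−1/4 = -1/4
(3j)²=3/35 [(1 3 2; 0 0 0)], sign=-1
Σ_t [2,2]: t=2:+1/12 = 1/12
(3j)²=2/21 [(1 3 2; -1 2 -1)], sign=-1
⇒ 4πI² = 6/7
I = (+1)√(6/7/(4π)) = 0.26116903
No selection rule forces the value: the integral is nonzero (none).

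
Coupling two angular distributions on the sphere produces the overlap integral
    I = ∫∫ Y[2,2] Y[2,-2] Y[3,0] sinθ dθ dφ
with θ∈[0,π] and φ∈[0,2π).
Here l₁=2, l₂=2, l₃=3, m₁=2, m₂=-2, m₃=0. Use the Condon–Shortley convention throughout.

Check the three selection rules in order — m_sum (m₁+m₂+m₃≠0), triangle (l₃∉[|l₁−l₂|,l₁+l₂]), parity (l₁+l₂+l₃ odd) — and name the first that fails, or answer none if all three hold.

parity

azimuthal sum: 2 − 2 + 0 = 0  ✓
0 ≤ 3 ≤ 4 (triangle on l)  ✓
L = 2 + 2 + 3 = 7 (odd)  ✗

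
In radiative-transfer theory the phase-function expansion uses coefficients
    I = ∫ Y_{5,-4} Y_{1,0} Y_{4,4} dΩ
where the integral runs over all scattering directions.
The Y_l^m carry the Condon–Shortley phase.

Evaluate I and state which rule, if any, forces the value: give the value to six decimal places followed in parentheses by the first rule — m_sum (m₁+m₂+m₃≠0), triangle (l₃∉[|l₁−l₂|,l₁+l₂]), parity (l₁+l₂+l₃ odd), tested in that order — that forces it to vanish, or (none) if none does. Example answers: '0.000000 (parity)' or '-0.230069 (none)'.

m-sum 0 ✓  L=10 even ✓  4≤4≤6 ✓
Π(2lᵢ+1) = 11×3×9 = 297
triangle coeff Δ(5,1,4) = 1/495
Σ_t [1,1]: t=1:−1/576 = -1/576
(3j)²=5/99 [(5 1 4; 0 0 0)], sign=-1
Σ_t [1,1]: t=1:−1/40320 = -1/40320
(3j)²=1/55 [(5 1 4; -4 0 4)], sign=-1
⇒ 4πI² = 3/11
I = (+1)√(3/11/(4π)) = 0.14731920
No selection rule forces the value: the integral is nonzero (none).

0.147319 (none)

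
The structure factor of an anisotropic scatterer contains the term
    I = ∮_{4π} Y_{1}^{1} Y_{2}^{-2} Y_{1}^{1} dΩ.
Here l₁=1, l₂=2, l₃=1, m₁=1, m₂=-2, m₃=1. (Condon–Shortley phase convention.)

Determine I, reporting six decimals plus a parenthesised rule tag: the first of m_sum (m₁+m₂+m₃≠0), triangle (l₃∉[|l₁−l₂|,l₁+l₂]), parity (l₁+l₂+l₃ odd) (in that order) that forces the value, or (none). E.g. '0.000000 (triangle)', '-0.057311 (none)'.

m-sum 0 ✓  L=4 even ✓  1≤1≤3 ✓
Π(2lᵢ+1) = 3×5×3 = 45
triangle coeff Δ(1,2,1) = 1/30
Σ_t [1,1]: t=1:−1/1 = -1/1
(3j)²=2/15 [(1 2 1; 0 0 0)], sign=+1
Σ_t [0,0]: t=0:+1/4 = 1/4
(3j)²=1/5 [(1 2 1; 1 -2 1)], sign=+1
⇒ 4πI² = 6/5
I = (+1)√(6/5/(4π)) = 0.30901936
No selection rule forces the value: the integral is nonzero (none).

0.309019 (none)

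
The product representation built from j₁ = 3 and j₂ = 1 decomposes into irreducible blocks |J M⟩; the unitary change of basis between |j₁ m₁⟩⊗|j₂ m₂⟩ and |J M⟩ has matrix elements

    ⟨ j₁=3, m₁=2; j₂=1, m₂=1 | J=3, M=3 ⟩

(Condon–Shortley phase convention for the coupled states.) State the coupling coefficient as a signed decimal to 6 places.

√[7·1!5!1!/8! · 5!1!2!0!6!0!] = √(3600)
  +(−1)^1/∏(1,0,0,1,5,0)! = -1/120  (running -1/120)
⟨..|..⟩ = √(3600)·(-1/120) = -0.500000

-0.500000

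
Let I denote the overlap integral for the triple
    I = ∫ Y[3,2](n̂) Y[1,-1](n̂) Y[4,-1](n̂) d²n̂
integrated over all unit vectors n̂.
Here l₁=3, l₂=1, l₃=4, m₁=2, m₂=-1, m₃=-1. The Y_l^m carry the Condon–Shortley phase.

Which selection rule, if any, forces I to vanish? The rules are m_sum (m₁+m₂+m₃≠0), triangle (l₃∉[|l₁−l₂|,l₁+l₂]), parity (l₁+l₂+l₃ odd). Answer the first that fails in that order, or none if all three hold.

none

Σmᵢ = 0  ✓
l₃∈[|l₁−l₂|,l₁+l₂]=[2,4], have l₃=4  ✓
Σlᵢ = 8 ⇒ even  ✓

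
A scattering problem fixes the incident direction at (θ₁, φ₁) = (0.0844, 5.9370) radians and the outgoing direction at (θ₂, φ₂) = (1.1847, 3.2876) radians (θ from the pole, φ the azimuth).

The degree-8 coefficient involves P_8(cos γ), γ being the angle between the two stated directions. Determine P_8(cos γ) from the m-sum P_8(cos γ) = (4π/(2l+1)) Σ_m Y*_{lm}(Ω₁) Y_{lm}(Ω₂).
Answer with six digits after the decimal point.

-0.247284

Term-by-term m-sum for l=8 (normalisation 4π/17 = 0.739198):
  m=-8: (-0.000000-0.000000i) × (+0.109578-0.257211i) = -0.000000+0.000000i  (running Σ = -0.000000+0.000000i)
  m=-7: (-0.000000-0.000000i) × (-0.237124+0.387851i) = +0.000000-0.000000i  (running Σ = +0.000000-0.000000i)
  m=-6: (-0.000001-0.000002i) × (+0.171675-0.206004i) = -0.000000-0.000000i  (running Σ = -0.000000-0.000000i)
  m=-5: (-0.000007-0.000041i) × (+0.135886-0.121616i) = -0.000006-0.000005i  (running Σ = -0.000006-0.000005i)
  m=-4: (+0.000124-0.000659i) × (-0.286814+0.189568i) = +0.000089+0.000213i  (running Σ = +0.000083+0.000208i)
  m=-3: (+0.004136-0.007023i) × (-0.023031+0.010787i) = -0.000020+0.000206i  (running Σ = +0.000064+0.000414i)
  m=-2: (+0.054278-0.045015i) × (+0.321235-0.096566i) = +0.013089-0.019702i  (running Σ = +0.013153-0.019288i)
  m=-1: (+0.367408-0.132528i) × (-0.040065+0.005892i) = -0.013939+0.007474i  (running Σ = -0.000786-0.011813i)
  m=0: (+1.018643-0.000000i) × (-0.326864+0.000000i) = -0.332957+0.000000i  (running Σ = -0.333744-0.011813i)
  m=1: (-0.367408-0.132528i) × (+0.040065+0.005892i) = -0.013939-0.007474i  (running Σ = -0.347683-0.019288i)
  m=2: (+0.054278+0.045015i) × (+0.321235+0.096566i) = +0.013089+0.019702i  (running Σ = -0.334594+0.000414i)
  m=3: (-0.004136-0.007023i) × (+0.023031+0.010787i) = -0.000020-0.000206i  (running Σ = -0.334613+0.000208i)
  m=4: (+0.000124+0.000659i) × (-0.286814-0.189568i) = +0.000089-0.000213i  (running Σ = -0.334524-0.000005i)
  m=5: (+0.000007-0.000041i) × (-0.135886-0.121616i) = -0.000006+0.000005i  (running Σ = -0.334530-0.000000i)
  m=6: (-0.000001+0.000002i) × (+0.171675+0.206004i) = -0.000000+0.000000i  (running Σ = -0.334530-0.000000i)
  m=7: (+0.000000-0.000000i) × (+0.237124+0.387851i) = +0.000000+0.000000i  (running Σ = -0.334530+0.000000i)
  m=8: (-0.000000+0.000000i) × (+0.109578+0.257211i) = -0.000000-0.000000i  (running Σ = -0.334530+0.000000i)
Accumulated sum -0.334530+0.000000i; after 4π/(2l+1) scaling, -0.247284+0.000000i ⇒ P_8 = -0.247284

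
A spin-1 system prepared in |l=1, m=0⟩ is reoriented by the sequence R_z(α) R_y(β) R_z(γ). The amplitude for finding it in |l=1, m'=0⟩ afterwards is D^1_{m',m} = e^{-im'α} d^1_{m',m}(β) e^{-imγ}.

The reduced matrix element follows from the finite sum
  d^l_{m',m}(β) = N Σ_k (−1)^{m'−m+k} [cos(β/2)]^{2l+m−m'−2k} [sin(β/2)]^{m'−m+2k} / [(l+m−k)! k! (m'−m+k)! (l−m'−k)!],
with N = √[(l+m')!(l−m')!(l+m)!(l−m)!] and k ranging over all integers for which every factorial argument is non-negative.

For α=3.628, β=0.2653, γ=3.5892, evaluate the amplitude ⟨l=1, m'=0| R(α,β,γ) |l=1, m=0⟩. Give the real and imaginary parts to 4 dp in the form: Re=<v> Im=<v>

Re=0.9650 Im=0.0000

First d^1_{0,0}(β=0.2653), then the phase factors e^{-i(0)α} and e^{-i(0)γ}:
Half-angle: c=0.991215, s=0.132261. N=√(1·1·1·1)=1.000000
k: max(0,(0)−(0))=0 … min(1+(0),1−(0))=1
  k=0: (−1)^0·1.0000/(1)·0.9912^2·0.1323^0 = +0.982507
  k=1: (−1)^1·1.0000/(1)·0.9912^0·0.1323^2 = -0.017493
d^1_{0,0}(0.2653) = +0.982507 -0.017493 = +0.965014
D = (+1.000000+0.000000i)·(+0.965014)·(+1.000000+0.000000i) = +0.965014+0.000000i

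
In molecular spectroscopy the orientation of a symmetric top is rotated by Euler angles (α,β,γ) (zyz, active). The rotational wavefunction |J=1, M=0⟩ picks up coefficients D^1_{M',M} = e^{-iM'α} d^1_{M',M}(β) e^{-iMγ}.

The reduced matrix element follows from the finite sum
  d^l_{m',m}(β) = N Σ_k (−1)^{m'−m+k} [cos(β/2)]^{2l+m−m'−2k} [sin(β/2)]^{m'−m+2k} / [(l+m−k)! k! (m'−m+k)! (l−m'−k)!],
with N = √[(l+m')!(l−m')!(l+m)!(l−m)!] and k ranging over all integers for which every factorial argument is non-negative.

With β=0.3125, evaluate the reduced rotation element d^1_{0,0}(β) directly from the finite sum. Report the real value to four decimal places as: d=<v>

d=0.9516

d^1_{0,0}(β=0.3125) via the finite sum:
With c≡cos(β/2)=0.987818 and s≡sin(β/2)=0.155615, N=[1·1·1·1]^{1/2}=1.000000
k: max(0,(0)−(0))=0 … min(1+(0),1−(0))=1
  k=0: (−1)^0·1.0000/(1)·0.9878^2·0.1556^0 = +0.975784
  k=1: (−1)^1·1.0000/(1)·0.9878^0·0.1556^2 = -0.024216
d^1_{0,0}(0.3125) = +0.975784 -0.024216 = +0.951568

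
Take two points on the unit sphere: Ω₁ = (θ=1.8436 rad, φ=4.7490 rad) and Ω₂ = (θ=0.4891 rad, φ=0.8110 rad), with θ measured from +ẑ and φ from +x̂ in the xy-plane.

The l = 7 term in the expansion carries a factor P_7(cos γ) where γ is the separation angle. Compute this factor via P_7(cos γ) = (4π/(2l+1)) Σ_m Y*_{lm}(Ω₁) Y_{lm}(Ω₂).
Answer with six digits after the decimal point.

Expand P_7 via completeness: Σ_{m} conj(Y_{7,m}) at Ω₁ times Y_{7,m} at Ω₂ —
  [-7]  conj(Y_{7,-7})(Ω₁) = -0.097363+0.371560i ; Y_{7,-7}(Ω₂) = +0.002077+0.001440i ; Δ = -0.000737+0.000631i
  [-6]  conj(Y_{7,-6})(Ω₁) = +0.392432+0.087618i ; Y_{7,-6}(Ω₂) = +0.002718+0.017556i ; Δ = -0.000471+0.007128i
  [-5]  conj(Y_{7,-5})(Ω₁) = -0.003114+0.016819i ; Y_{7,-5}(Ω₂) = -0.046866+0.060713i ; Δ = -0.000875-0.000977i
  [-4]  conj(Y_{7,-4})(Ω₁) = +0.345947+0.051027i ; Y_{7,-4}(Ω₂) = -0.223899+0.023009i ; Δ = -0.078631-0.003465i
  [-3]  conj(Y_{7,-3})(Ω₁) = +0.011238-0.101905i ; Y_{7,-3}(Ω₂) = -0.334579-0.286762i ; Δ = -0.032983+0.030873i
  [-2]  conj(Y_{7,-2})(Ω₁) = +0.302886+0.022218i ; Y_{7,-2}(Ω₂) = -0.025150-0.490740i ; Δ = +0.003286-0.149197i
  [-1]  conj(Y_{7,-1})(Ω₁) = +0.005304-0.144807i ; Y_{7,-1}(Ω₂) = +0.054092-0.056936i ; Δ = -0.007958-0.008135i
  [+0]  conj(Y_{7,0})(Ω₁) = +0.287392-0.000000i ; Y_{7,0}(Ω₂) = -0.443093+0.000000i ; Δ = -0.127341+0.000000i
  [+1]  conj(Y_{7,1})(Ω₁) = -0.005304-0.144807i ; Y_{7,1}(Ω₂) = -0.054092-0.056936i ; Δ = -0.007958+0.008135i
  [+2]  conj(Y_{7,2})(Ω₁) = +0.302886-0.022218i ; Y_{7,2}(Ω₂) = -0.025150+0.490740i ; Δ = +0.003286+0.149197i
  [+3]  conj(Y_{7,3})(Ω₁) = -0.011238-0.101905i ; Y_{7,3}(Ω₂) = +0.334579-0.286762i ; Δ = -0.032983-0.030873i
  [+4]  conj(Y_{7,4})(Ω₁) = +0.345947-0.051027i ; Y_{7,4}(Ω₂) = -0.223899-0.023009i ; Δ = -0.078631+0.003465i
  [+5]  conj(Y_{7,5})(Ω₁) = +0.003114+0.016819i ; Y_{7,5}(Ω₂) = +0.046866+0.060713i ; Δ = -0.000875+0.000977i
  [+6]  conj(Y_{7,6})(Ω₁) = +0.392432-0.087618i ; Y_{7,6}(Ω₂) = +0.002718-0.017556i ; Δ = -0.000471-0.007128i
  [+7]  conj(Y_{7,7})(Ω₁) = +0.097363+0.371560i ; Y_{7,7}(Ω₂) = -0.002077+0.001440i ; Δ = -0.000737-0.000631i
Σ over m = -0.364081-0.000000i; ×(4π/15) → -0.305012-0.000000i. Real part: -0.305012

-0.305012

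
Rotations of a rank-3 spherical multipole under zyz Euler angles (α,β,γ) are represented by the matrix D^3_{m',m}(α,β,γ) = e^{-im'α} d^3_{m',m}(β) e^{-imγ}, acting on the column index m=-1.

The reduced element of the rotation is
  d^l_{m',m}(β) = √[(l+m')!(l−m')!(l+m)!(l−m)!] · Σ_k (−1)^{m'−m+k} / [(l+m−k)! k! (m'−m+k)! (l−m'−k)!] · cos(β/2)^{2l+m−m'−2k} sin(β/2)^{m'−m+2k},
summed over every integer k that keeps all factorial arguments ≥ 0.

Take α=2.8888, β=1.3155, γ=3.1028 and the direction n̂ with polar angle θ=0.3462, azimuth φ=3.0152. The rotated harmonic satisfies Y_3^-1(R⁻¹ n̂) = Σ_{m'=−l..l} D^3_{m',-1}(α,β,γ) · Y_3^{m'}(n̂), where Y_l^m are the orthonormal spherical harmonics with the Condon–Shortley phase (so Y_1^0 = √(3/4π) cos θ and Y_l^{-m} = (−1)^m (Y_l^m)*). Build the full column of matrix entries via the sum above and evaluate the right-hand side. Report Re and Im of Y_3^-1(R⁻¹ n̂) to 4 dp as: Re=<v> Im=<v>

Re=0.1565 Im=0.0020

Need the full column D^3_{m',-1} for m'=−3..3 at α=2.8888, β=1.3155, γ=3.1028.
cos(β/2)=0.791370, sin(β/2)=0.611338
d^3_{-3,-1}: single k=2 term ⇒ +0.567709;  D = +0.396677-0.406129i
d^3_{-2,-1}: k∈[1..2] ⇒ +0.600038 -0.716163 = -0.116126;  D = +0.099340-0.060140i
d^3_{-1,-1}: k∈[0..2] ⇒ +0.245627 -1.172655 +0.524850 = -0.402178;  D = -0.385202+0.115614i
d^3_{0,-1}: k∈[0..2] ⇒ -0.657308 +1.176777 -0.234087 = +0.285382;  D = -0.285167+0.011068i
d^3_{1,-1}: k∈[0..2] ⇒ +0.879491 -0.699800 +0.052202 = +0.231893;  D = +0.226604+0.049247i
d^3_{2,-1}: k∈[0..1] ⇒ -0.716163 +0.213691 = -0.502473;  D = +0.448716+0.226125i
d^3_{3,-1}: single k=0 term ⇒ +0.338789;  D = +0.254796+0.223287i
Y_3^{m'}(θ=0.3462,φ=3.0152) and Σ D·Y over m':
  (+0.3967-0.4061i)·(-0.0151-0.0060i)  (+0.0993-0.0601i)·(+0.1072+0.0277i)  (-0.3852+0.1156i)·(-0.3725-0.0473i)  (-0.2852+0.0111i)·(+0.5000+0.0000i)  (+0.2266+0.0492i)·(+0.3725-0.0473i)  (+0.4487+0.2261i)·(+0.1072-0.0277i)  (+0.2548+0.2233i)·(+0.0151-0.0060i)
Y_3^-1(R⁻¹ n̂) = +0.156550+0.002035i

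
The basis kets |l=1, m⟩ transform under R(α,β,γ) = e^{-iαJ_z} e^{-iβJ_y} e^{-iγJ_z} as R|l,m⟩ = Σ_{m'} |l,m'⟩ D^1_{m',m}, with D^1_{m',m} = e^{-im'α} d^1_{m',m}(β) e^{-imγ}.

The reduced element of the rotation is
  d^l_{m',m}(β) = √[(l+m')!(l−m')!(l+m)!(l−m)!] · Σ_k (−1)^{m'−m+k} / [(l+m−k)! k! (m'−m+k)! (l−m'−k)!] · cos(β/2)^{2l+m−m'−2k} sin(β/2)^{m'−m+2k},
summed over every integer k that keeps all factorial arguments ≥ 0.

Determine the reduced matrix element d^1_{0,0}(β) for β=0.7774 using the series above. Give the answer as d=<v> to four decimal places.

d^1_{0,0}(β=0.7774) via the finite sum:
Half-angle: c=0.925403, s=0.378986. N=√(1·1·1·1)=1.000000
Admissible k: 0..1 (factorial args all ≥0)
  k=0: (−1)^0·1.0000/(1)·0.9254^2·0.3790^0 = +0.856370
  k=1: (−1)^1·1.0000/(1)·0.9254^0·0.3790^2 = -0.143630
d^1_{0,0}(0.7774) = +0.856370 -0.143630 = +0.712740

d=0.7127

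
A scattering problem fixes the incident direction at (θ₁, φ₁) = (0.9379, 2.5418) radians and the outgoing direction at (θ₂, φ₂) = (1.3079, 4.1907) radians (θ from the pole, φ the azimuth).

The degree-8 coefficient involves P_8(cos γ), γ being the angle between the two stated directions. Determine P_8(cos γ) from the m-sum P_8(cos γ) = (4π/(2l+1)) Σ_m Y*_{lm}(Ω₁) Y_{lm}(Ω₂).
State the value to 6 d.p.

0.192350

Expand P_8 via completeness: Σ_{m} conj(Y_{8,m}) at Ω₁ times Y_{8,m} at Ω₂ —
  [-8]  conj(Y_{8,-8})(Ω₁) = (0.007906, 0.091751) ; Y_{8,-8}(Ω₂) = (-0.199967, -0.334447) ; Δ = (0.029105, -0.020991)
  [-7]  conj(Y_{8,-7})(Ω₁) = (0.132819, -0.235323) ; Y_{8,-7}(Ω₂) = (-0.204864, 0.366051) ; Δ = (0.058930, 0.096828)
  [-6]  conj(Y_{8,-6})(Ω₁) = (-0.394284, 0.193956) ; Y_{8,-6}(Ω₂) = (0.003983, -0.000046) ; Δ = (-0.001562, 0.000791)
  [-5]  conj(Y_{8,-5})(Ω₁) = (0.364725, 0.052376) ; Y_{8,-5}(Ω₂) = (0.179177, 0.303611) ; Δ = (0.049448, 0.120119)
  [-4]  conj(Y_{8,-4})(Ω₁) = (0.014792, 0.013572) ; Y_{8,-4}(Ω₂) = (0.066679, -0.117557) ; Δ = (0.002582, -0.000834)
  [-3]  conj(Y_{8,-3})(Ω₁) = (-0.081174, -0.348914) ; Y_{8,-3}(Ω₂) = (0.290626, -0.001665) ; Δ = (-0.024172, -0.101268)
  [-2]  conj(Y_{8,-2})(Ω₁) = (-0.063458, 0.163024) ; Y_{8,-2}(Ω₂) = (-0.093931, -0.161267) ; Δ = (0.032251, -0.005079)
  [-1]  conj(Y_{8,-1})(Ω₁) = (-0.236487, 0.161718) ; Y_{8,-1}(Ω₂) = (0.128669, -0.223847) ; Δ = (0.005772, 0.073745)
  [+0]  conj(Y_{8,0})(Ω₁) = (0.222027, -0.000000) ; Y_{8,0}(Ω₂) = (-0.200395, 0.000000) ; Δ = (-0.044493, 0.000000)
  [+1]  conj(Y_{8,1})(Ω₁) = (0.236487, 0.161718) ; Y_{8,1}(Ω₂) = (-0.128669, -0.223847) ; Δ = (0.005772, -0.073745)
  [+2]  conj(Y_{8,2})(Ω₁) = (-0.063458, -0.163024) ; Y_{8,2}(Ω₂) = (-0.093931, 0.161267) ; Δ = (0.032251, 0.005079)
  [+3]  conj(Y_{8,3})(Ω₁) = (0.081174, -0.348914) ; Y_{8,3}(Ω₂) = (-0.290626, -0.001665) ; Δ = (-0.024172, 0.101268)
  [+4]  conj(Y_{8,4})(Ω₁) = (0.014792, -0.013572) ; Y_{8,4}(Ω₂) = (0.066679, 0.117557) ; Δ = (0.002582, 0.000834)
  [+5]  conj(Y_{8,5})(Ω₁) = (-0.364725, 0.052376) ; Y_{8,5}(Ω₂) = (-0.179177, 0.303611) ; Δ = (0.049448, -0.120119)
  [+6]  conj(Y_{8,6})(Ω₁) = (-0.394284, -0.193956) ; Y_{8,6}(Ω₂) = (0.003983, 0.000046) ; Δ = (-0.001562, -0.000791)
  [+7]  conj(Y_{8,7})(Ω₁) = (-0.132819, -0.235323) ; Y_{8,7}(Ω₂) = (0.204864, 0.366051) ; Δ = (0.058930, -0.096828)
  [+8]  conj(Y_{8,8})(Ω₁) = (0.007906, -0.091751) ; Y_{8,8}(Ω₂) = (-0.199967, 0.334447) ; Δ = (0.029105, 0.020991)
Σ over m = (0.260215, 0.000000); ×(4π/17) → (0.192350, 0.000000). Real part: 0.192350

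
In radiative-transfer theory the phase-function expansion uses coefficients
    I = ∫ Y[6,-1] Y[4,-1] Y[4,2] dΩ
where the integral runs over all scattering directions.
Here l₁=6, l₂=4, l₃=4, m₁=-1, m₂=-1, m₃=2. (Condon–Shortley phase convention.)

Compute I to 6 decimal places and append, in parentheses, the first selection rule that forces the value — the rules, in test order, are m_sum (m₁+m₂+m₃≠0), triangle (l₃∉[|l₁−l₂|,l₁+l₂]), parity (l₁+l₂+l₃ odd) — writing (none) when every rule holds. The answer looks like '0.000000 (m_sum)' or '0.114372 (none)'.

0.097783 (none)

Rules hold: Σm=0, L=14 even, 2≤4≤10.
N = 13·9·9 = 1053
Δ = 6!·6!·2!/15! = 1/1261260
Racah Σ t=2..4: t=2:+1/4608 t=3:−1/1296 t=4:+1/4608 = -7/20736
⇒ 3j(6 4 4; 0 0 0)² = 20/1287, sgn -1
Racah Σ t=1..3: t=1:−1/172800 t=2:+1/5760 t=3:−1/3456 = -7/57600
⇒ 3j(6 4 4; -1 -1 2)² = 21/2860, sgn -1
4πI² = N·(3j₀)²·(3jₘ)² = 189/1573
I = +1·√(0.120153/4π) = 0.09778261
No selection rule forces the value: the integral is nonzero (none).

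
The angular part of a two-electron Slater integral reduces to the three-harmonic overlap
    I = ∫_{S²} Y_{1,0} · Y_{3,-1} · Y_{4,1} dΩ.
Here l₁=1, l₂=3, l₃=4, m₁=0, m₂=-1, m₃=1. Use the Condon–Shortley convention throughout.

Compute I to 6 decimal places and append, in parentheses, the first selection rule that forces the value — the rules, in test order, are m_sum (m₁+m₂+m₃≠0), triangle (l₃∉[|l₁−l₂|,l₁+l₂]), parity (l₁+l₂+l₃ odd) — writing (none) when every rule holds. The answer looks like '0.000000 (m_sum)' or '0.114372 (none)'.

Rules hold: Σm=0, L=8 even, 2≤4≤4.
N = 3·7·9 = 189
Δ = 0!·2!·6!/9! = 1/252
Racah Σ t=0..0: t=0:+1/36 = 1/36
⇒ 3j(1 3 4; 0 0 0)² = 4/63, sgn +1
Racah Σ t=0..0: t=0:+1/48 = 1/48
⇒ 3j(1 3 4; 0 -1 1)² = 5/84, sgn -1
4πI² = N·(3j₀)²·(3jₘ)² = 5/7
I = -1·√(0.714286/4π) = -0.23841361
No selection rule forces the value: the integral is nonzero (none).

-0.238414 (none)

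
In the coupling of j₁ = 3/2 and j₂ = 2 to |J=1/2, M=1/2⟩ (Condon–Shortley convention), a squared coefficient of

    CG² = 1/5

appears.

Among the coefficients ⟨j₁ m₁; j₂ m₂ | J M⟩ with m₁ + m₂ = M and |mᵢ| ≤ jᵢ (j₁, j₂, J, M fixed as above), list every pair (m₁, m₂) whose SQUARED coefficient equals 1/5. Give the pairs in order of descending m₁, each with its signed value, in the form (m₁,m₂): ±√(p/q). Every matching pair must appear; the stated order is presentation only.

Admissible pairs with m₁+m₂ = M = 1/2: (-3/2,2), (-1/2,1), (1/2,0), (3/2,-1)
  (m₁,m₂)=(3/2,-1): CG² = 1/10, CG = +√(1/10)
  (m₁,m₂)=(1/2,0): CG² = 1/5, CG = −√(1/5)   ← matches the target
  (m₁,m₂)=(-1/2,1): CG² = 3/10, CG = +√(3/10)
  (m₁,m₂)=(-3/2,2): CG² = 2/5, CG = −√(2/5)
Pairs with CG² = 1/5: (1/2,0): −√(1/5)

(1/2,0): −√(1/5)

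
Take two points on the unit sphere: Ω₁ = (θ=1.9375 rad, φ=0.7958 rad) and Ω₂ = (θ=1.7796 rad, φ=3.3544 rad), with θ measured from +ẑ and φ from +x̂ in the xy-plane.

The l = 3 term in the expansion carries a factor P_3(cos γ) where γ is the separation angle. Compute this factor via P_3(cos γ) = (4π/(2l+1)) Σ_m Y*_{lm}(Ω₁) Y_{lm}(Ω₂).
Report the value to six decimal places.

Expand P_3 via completeness: Σ_{m} conj(Y_{3,m}) at Ω₁ times Y_{3,m} at Ω₂ —
  m=-3: Y*=-0.24737 + 0.23240j  Y=-0.31368 + 0.23278j  product 0.02350 - 0.13048j
  m=-2: Y*=0.00664 - 0.31925j  Y=-0.18466 + 0.08371j  product 0.02550 + 0.05951j
  m=-1: Y*=-0.07541 - 0.07700j  Y=0.24264 - 0.05243j  product -0.02234 - 0.01473j
  m=+0: Y*=0.31540 + 0.00000j  Y=0.21545 + 0.00000j  product 0.06795 + 0.00000j
  m=+1: Y*=0.07541 - 0.07700j  Y=-0.24264 - 0.05243j  product -0.02234 + 0.01473j
  m=+2: Y*=0.00664 + 0.31925j  Y=-0.18466 - 0.08371j  product 0.02550 - 0.05951j
  m=+3: Y*=0.24737 + 0.23240j  Y=0.31368 + 0.23278j  product 0.02350 + 0.13048j
Σ over m = 0.12127 + 0.00000j; ×(4π/7) → 0.21771 + 0.00000j. Real part: 0.217712

0.217712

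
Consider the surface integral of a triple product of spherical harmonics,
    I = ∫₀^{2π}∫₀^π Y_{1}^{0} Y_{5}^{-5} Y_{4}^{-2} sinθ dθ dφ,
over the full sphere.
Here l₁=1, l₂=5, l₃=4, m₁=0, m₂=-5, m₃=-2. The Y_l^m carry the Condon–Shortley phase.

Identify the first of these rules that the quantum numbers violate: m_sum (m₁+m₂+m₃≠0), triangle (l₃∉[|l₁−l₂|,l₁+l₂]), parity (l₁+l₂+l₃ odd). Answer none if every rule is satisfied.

m_sum

m₁+m₂+m₃ = 0 − 5 − 2 = -7  ✗
triangle: |1−5|=4 ≤ l₃=4 ≤ 1+5=6
parity: l₁+l₂+l₃ = 10 is even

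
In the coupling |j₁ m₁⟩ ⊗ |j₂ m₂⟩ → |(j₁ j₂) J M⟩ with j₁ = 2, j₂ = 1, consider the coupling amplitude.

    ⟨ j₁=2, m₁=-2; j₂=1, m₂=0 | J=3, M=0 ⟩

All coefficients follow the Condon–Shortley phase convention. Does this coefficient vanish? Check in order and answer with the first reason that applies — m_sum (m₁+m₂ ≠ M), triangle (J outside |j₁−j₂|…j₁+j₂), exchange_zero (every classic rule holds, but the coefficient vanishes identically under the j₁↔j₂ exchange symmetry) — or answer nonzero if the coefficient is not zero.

m-sum: m₁+m₂ = -2+0 = -2, M = 0  ✗ ⇒ coefficient is 0

m_sum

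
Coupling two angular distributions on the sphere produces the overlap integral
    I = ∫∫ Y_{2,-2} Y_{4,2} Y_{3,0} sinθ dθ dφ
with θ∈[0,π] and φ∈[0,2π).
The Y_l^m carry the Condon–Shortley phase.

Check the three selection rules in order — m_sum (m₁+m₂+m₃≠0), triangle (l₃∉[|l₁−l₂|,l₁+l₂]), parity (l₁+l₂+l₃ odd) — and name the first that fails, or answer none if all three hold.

Σmᵢ = 0  ✓
l₃∈[|l₁−l₂|,l₁+l₂]=[2,6], have l₃=3  ✓
Σlᵢ = 9 ⇒ odd  ✗

parity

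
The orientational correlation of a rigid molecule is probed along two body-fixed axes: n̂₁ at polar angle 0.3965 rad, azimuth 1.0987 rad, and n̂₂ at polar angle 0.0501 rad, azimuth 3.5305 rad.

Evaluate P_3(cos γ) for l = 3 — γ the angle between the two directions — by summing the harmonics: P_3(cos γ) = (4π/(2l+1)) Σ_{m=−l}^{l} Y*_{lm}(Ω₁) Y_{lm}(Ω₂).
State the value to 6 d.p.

Expand P_3 via completeness: Σ_{m} conj(Y_{3,m}) at Ω₁ times Y_{3,m} at Ω₂ —
  m=-3: Y*=-0.023745-0.003698i  Y=-0.000021+0.000048i  product +0.000001-0.000001i
  m=-2: Y*=-0.082446+0.113888i  Y=+0.001824-0.001796i  product +0.000054+0.000356i
  m=-1: Y*=+0.184705+0.361738i  Y=-0.059716+0.024470i  product -0.019882-0.017082i
  m=+0: Y*=+0.431753-0.000000i  Y=+0.740743+0.000000i  product +0.319818+0.000000i
  m=+1: Y*=-0.184705+0.361738i  Y=+0.059716+0.024470i  product -0.019882+0.017082i
  m=+2: Y*=-0.082446-0.113888i  Y=+0.001824+0.001796i  product +0.000054-0.000356i
  m=+3: Y*=+0.023745-0.003698i  Y=+0.000021+0.000048i  product +0.000001+0.000001i
Total Σ_m = +0.280164-0.000000i. Multiply by 1.795196: +0.502950-0.000000i. P_3(cos γ) = 0.502950

0.502950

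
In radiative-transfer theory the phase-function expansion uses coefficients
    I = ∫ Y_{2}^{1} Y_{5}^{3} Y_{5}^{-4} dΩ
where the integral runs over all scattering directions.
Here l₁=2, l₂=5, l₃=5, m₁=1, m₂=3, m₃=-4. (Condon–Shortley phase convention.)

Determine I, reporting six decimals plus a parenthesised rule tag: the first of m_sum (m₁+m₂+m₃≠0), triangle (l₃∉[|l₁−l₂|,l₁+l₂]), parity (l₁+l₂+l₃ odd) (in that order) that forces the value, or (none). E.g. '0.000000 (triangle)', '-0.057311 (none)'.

Rules hold: Σm=0, L=12 even, 3≤5≤7.
N = 5·11·11 = 605
Δ = 2!·2!·8!/13! = 1/38610
Racah Σ t=0..2: t=0:+1/2880 t=1:−1/576 t=2:+1/2880 = -1/960
⇒ 3j(2 5 5; 0 0 0)² = 10/429, sgn +1
Racah Σ t=0..1: t=0:+1/80640 t=1:−1/10080 = -1/11520
⇒ 3j(2 5 5; 1 3 -4)² = 49/1430, sgn +1
4πI² = N·(3j₀)²·(3jₘ)² = 245/507
I = +1·√(0.483235/4π) = 0.19609844
No selection rule forces the value: the integral is nonzero (none).

0.196098 (none)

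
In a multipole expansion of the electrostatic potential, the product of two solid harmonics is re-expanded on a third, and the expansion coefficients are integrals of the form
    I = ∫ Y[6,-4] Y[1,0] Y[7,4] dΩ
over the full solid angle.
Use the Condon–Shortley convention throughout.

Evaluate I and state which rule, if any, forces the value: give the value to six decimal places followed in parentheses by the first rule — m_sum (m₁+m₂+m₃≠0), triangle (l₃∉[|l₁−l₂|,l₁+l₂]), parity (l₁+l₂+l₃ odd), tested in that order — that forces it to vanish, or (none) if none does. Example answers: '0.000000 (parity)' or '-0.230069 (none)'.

0.201000 (none)

m-sum 0 ✓  L=14 even ✓  5≤7≤7 ✓
Π(2lᵢ+1) = 13×3×15 = 585
triangle coeff Δ(6,1,7) = 1/1365
Σ_t [0,0]: t=0:+1/518400 = 1/518400
(3j)²=7/195 [(6 1 7; 0 0 0)], sign=-1
Σ_t [0,0]: t=0:+1/7257600 = 1/7257600
(3j)²=11/455 [(6 1 7; -4 0 4)], sign=-1
⇒ 4πI² = 33/65
I = (+1)√(33/65/(4π)) = 0.20099968
No selection rule forces the value: the integral is nonzero (none).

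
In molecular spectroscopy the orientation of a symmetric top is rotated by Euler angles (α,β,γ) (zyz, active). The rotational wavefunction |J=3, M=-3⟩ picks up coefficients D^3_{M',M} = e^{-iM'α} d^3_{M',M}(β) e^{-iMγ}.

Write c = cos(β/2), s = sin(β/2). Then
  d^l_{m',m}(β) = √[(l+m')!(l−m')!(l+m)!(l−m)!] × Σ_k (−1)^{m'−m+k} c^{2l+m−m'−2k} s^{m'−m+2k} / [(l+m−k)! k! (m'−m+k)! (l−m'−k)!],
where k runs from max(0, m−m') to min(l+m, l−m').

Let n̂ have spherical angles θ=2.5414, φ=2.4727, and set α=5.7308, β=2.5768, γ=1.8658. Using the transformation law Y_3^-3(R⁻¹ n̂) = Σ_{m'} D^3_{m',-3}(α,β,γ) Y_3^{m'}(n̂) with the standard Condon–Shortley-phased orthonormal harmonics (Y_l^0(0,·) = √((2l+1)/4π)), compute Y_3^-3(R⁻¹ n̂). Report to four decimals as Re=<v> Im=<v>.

Need the full column D^3_{m',-3} for m'=−3..3 at α=5.7308, β=2.5768, γ=1.8658.
cos(β/2)=0.278658, sin(β/2)=0.960390
d^3_{-3,-3}: single k=0 term ⇒ +0.000468;  D = -0.000327-0.000335i
d^3_{-2,-3}: single k=0 term ⇒ -0.003953;  D = +0.000862+0.003858i
d^3_{-1,-3}: single k=0 term ⇒ +0.021539;  D = +0.007033-0.020358i
d^3_{0,-3}: single k=0 term ⇒ -0.085718;  D = -0.066339+0.054284i
d^3_{1,-3}: single k=0 term ⇒ +0.255847;  D = +0.253573-0.034029i
d^3_{2,-3}: single k=0 term ⇒ -0.557681;  D = -0.509443-0.226884i
d^3_{3,-3}: single k=0 term ⇒ +0.784670;  D = +0.442686+0.647870i
Y_3^{m'}(θ=2.5414,φ=2.4727) and Σ D·Y over m':
  (-0.0003-0.0003i)·(+0.0317-0.0681i)  (+0.0009+0.0039i)·(-0.0621-0.2618i)  (+0.0070-0.0204i)·(-0.3444-0.2722i)  (-0.0663+0.0543i)·(-0.1247+0.0000i)  (+0.2536-0.0340i)·(+0.3444-0.2722i)  (-0.5094-0.2269i)·(-0.0621+0.2618i)  (+0.4427+0.6479i)·(-0.0317-0.0681i)
Y_3^-3(R⁻¹ n̂) = +0.200434-0.252864i

Re=0.2004 Im=-0.2529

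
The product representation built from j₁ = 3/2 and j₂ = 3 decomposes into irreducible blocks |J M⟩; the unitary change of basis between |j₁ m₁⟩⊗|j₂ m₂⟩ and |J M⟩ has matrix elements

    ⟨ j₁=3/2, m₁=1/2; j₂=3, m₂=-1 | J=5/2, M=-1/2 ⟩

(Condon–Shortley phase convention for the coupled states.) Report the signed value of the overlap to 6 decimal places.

triangle: 2!*1!*4!/8! = 48/40320
(j±m)!: 2!*1!*2!*4!*2!*3! = 1152
prefactor² = (2J+1)*Δ*N² = 288/35
  k=0: +1/(0!*2!*1!*2!*0!*2!) = 1/8
  k=1: −1/(1!*1!*0!*1!*1!*3!) = -1/6
Σ = -1/24  ⇒  CG² = 288/35*(-1/24)² = 1/70
CG = −√(1/70) = -0.119523

−√(1/70) = -0.119523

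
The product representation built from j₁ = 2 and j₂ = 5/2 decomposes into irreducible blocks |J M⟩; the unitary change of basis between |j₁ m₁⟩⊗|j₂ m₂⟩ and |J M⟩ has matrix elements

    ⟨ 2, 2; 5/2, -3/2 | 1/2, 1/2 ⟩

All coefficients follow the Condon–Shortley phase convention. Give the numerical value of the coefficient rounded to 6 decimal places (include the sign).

+√(1/15) = +0.258199

triangle: 4!*0!*1!/6! = 24/720
(j±m)!: 4!*0!*1!*4!*1!*0! = 576
prefactor² = (2J+1)*Δ*N² = 192/5
  k=0: +1/(0!*4!*0!*1!*0!*0!) = 1/24
Σ = 1/24  ⇒  CG² = 192/5*(1/24)² = 1/15
CG = +√(1/15) = +0.258199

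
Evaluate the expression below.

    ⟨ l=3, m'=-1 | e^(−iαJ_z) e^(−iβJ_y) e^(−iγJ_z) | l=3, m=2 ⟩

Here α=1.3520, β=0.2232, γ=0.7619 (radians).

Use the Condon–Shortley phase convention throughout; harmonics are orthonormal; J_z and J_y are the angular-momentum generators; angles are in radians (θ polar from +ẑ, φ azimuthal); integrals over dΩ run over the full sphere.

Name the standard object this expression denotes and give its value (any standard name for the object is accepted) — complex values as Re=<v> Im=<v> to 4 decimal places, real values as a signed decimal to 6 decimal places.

Wigner D-matrix element, Re=0.0084 Im=-0.0015

This is a Wigner D-matrix element — the rotation-matrix element ⟨l m'| R(α,β,γ) |l m⟩ in the angular-momentum basis.
D^3_{-1,2}(1.3520,0.2232,0.7619) = e^{-i·-1·1.3520}·d^3_{-1,2}(0.2232)·e^{-i·2·0.7619}. Compute d first:
Half-angle: c=0.993779, s=0.111368. N=√(2·24·120·1)=75.894664
Admissible k: 3..4 (factorial args all ≥0)
  k=3: (−1)^0·75.8947/(12)·0.9938^3·0.1114^3 = +0.008574
  k=4: (−1)^1·75.8947/(24)·0.9938^1·0.1114^5 = -0.000054
d^3_{-1,2}(0.2232) = +0.008574 -0.000054 = +0.008520
Attach z-rotation phases: D = e^{-i(-1)(1.3520)}·(+0.008520)·e^{-i(2)(0.7619)} = +0.008395-0.001457i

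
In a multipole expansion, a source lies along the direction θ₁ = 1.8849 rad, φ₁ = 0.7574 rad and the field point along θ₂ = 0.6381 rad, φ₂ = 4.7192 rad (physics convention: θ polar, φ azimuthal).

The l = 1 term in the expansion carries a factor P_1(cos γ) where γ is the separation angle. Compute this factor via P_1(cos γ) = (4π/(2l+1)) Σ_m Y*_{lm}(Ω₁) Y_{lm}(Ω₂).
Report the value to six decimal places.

Expand P_1 via completeness: Σ_{m} conj(Y_{1,m}) at Ω₁ times Y_{1,m} at Ω₂ —
  m=-1: (0.238762, 0.225753) × (0.001402, 0.205796) = (-0.046124, 0.049453)  (running Σ = (-0.046124, 0.049453))
  m=0: (-0.150961, -0.000000) × (0.392460, 0.000000) = (-0.059246, -0.000000)  (running Σ = (-0.105370, 0.049453))
  m=1: (-0.238762, 0.225753) × (-0.001402, 0.205796) = (-0.046124, -0.049453)  (running Σ = (-0.151495, 0.000000))
Total Σ_m = (-0.151495, 0.000000). Multiply by 4.188790: (-0.634579, 0.000000). P_1(cos γ) = -0.634579

-0.634579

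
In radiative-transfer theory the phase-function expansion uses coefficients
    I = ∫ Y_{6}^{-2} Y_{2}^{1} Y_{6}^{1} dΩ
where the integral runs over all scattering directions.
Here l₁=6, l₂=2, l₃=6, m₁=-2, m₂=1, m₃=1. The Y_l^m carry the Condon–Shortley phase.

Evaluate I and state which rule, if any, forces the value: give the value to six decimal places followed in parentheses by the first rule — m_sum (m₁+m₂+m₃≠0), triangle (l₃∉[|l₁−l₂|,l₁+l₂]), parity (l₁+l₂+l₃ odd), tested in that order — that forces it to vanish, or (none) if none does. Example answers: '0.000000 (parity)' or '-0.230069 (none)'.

m-sum 0 ✓  L=14 even ✓  4≤6≤8 ✓
Π(2lᵢ+1) = 13×5×13 = 845
triangle coeff Δ(6,2,6) = 1/90090
Σ_t [0,2]: t=0:+1/69120 t=1:−1/14400 t=2:+1/69120 = -7/172800
(3j)²=14/715 [(6 2 6; 0 0 0)], sign=-1
Σ_t [1,2]: t=1:−1/60480 t=2:+1/34560 = 1/80640
(3j)²=6/1001 [(6 2 6; -2 1 1)], sign=-1
⇒ 4πI² = 12/121
I = (+1)√(12/121/(4π)) = 0.08883682
No selection rule forces the value: the integral is nonzero (none).

0.088837 (none)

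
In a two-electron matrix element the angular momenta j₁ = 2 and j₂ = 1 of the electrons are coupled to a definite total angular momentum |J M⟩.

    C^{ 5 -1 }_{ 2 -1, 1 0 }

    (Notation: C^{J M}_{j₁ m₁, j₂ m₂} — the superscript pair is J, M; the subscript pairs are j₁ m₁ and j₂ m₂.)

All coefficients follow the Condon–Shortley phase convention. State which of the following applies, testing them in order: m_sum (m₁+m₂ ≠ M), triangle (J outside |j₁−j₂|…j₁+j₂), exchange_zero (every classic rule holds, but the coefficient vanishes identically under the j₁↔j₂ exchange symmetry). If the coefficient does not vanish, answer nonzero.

m-sum: m₁+m₂ = -1+0 = -1, M = -1  ✓
triangle: need |j₁−j₂| ≤ J ≤ j₁+j₂, i.e. J ∈ [1, 3]; J = 5 is outside ✗ ⇒ coefficient is 0

triangle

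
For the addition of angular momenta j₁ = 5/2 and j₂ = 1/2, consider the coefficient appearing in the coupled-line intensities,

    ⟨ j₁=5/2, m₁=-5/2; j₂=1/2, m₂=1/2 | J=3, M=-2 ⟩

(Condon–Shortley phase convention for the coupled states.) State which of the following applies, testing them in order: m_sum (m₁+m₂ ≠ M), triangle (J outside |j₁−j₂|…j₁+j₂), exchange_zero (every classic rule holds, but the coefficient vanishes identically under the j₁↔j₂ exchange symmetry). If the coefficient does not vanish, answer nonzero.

nonzero

m-sum: m₁+m₂ = -5/2+1/2 = -2, M = -2  ✓
triangle: |j₁−j₂| = 2 ≤ J = 3 ≤ j₁+j₂ = 3  ✓
exchange: j₁≠j₂ or m₁≠m₂ — the exchange symmetry imposes no constraint here
value check: CG = +√(1/6) = +0.408248 ≠ 0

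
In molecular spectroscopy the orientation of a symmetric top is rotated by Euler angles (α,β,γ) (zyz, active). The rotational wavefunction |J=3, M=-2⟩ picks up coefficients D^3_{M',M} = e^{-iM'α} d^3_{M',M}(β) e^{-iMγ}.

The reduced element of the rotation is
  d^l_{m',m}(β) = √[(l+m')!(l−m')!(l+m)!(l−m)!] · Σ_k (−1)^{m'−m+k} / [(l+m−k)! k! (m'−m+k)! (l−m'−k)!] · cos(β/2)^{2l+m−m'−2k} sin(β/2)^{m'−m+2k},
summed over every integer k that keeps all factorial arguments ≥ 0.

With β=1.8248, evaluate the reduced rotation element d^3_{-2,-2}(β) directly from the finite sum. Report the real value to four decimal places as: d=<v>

d=-0.3859

d^3_{-2,-2}(β=1.8248) via the finite sum:
c=cos(1.824800/2)=0.611849, s=sin(1.824800/2)=0.790974; N=√[1·120·1·120]=120.000000
k: max(0,(-2)−(-2))=0 … min(3+(-2),3−(-2))=1
  k=0: (−1)^0·120.0000/(120)·0.6118^6·0.7910^0 = +0.052465
  k=1: (−1)^1·120.0000/(24)·0.6118^4·0.7910^2 = -0.438402
d^3_{-2,-2}(1.8248) = +0.052465 -0.438402 = -0.385937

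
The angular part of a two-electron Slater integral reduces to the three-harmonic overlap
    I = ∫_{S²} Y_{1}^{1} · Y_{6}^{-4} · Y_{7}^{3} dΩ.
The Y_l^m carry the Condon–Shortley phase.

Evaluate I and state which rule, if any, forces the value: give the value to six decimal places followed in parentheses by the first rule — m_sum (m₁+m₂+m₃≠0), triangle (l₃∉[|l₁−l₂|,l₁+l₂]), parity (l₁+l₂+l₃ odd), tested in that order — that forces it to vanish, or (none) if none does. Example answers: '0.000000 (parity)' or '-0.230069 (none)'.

-0.085707 (none)

Rules hold: Σm=0, L=14 even, 5≤7≤7.
N = 3·13·15 = 585
Δ = 0!·2!·12!/15! = 1/1365
Racah Σ t=0..0: t=0:+1/518400 = 1/518400
⇒ 3j(1 6 7; 0 0 0)² = 7/195, sgn -1
Racah Σ t=0..0: t=0:+1/14515200 = 1/14515200
⇒ 3j(1 6 7; 1 -4 3)² = 2/455, sgn +1
4πI² = N·(3j₀)²·(3jₘ)² = 6/65
I = -1·√(0.0923077/4π) = -0.08570655
No selection rule forces the value: the integral is nonzero (none).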